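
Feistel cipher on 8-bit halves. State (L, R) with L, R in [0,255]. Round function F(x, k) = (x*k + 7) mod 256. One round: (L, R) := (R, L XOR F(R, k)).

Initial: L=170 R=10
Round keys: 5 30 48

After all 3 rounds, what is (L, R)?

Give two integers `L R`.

Round 1 (k=5): L=10 R=147
Round 2 (k=30): L=147 R=75
Round 3 (k=48): L=75 R=132

Answer: 75 132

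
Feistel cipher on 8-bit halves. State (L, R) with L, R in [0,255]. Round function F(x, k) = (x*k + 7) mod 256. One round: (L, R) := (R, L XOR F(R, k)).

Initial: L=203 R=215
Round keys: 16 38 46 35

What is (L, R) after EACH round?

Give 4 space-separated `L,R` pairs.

Round 1 (k=16): L=215 R=188
Round 2 (k=38): L=188 R=56
Round 3 (k=46): L=56 R=171
Round 4 (k=35): L=171 R=80

Answer: 215,188 188,56 56,171 171,80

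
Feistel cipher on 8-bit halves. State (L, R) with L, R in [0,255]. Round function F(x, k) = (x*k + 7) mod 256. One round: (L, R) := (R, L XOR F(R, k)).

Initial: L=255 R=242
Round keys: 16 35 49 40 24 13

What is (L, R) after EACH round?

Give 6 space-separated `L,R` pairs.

Round 1 (k=16): L=242 R=216
Round 2 (k=35): L=216 R=125
Round 3 (k=49): L=125 R=44
Round 4 (k=40): L=44 R=154
Round 5 (k=24): L=154 R=91
Round 6 (k=13): L=91 R=60

Answer: 242,216 216,125 125,44 44,154 154,91 91,60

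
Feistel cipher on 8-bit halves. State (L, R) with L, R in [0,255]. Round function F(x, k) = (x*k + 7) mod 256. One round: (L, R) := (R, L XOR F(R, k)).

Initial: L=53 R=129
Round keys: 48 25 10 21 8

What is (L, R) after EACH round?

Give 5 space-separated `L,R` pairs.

Round 1 (k=48): L=129 R=2
Round 2 (k=25): L=2 R=184
Round 3 (k=10): L=184 R=53
Round 4 (k=21): L=53 R=216
Round 5 (k=8): L=216 R=242

Answer: 129,2 2,184 184,53 53,216 216,242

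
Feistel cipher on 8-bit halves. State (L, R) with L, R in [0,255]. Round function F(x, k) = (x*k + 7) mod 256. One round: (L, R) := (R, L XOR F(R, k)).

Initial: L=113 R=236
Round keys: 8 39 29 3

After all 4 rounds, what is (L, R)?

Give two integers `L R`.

Round 1 (k=8): L=236 R=22
Round 2 (k=39): L=22 R=141
Round 3 (k=29): L=141 R=22
Round 4 (k=3): L=22 R=196

Answer: 22 196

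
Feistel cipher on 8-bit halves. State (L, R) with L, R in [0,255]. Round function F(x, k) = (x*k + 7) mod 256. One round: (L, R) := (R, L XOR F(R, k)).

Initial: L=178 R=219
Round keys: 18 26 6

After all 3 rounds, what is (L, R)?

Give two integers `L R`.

Answer: 118 20

Derivation:
Round 1 (k=18): L=219 R=223
Round 2 (k=26): L=223 R=118
Round 3 (k=6): L=118 R=20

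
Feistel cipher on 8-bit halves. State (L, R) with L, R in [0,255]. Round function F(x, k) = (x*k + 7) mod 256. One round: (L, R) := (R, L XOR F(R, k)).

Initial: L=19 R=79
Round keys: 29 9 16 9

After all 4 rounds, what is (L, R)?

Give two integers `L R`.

Round 1 (k=29): L=79 R=233
Round 2 (k=9): L=233 R=119
Round 3 (k=16): L=119 R=158
Round 4 (k=9): L=158 R=226

Answer: 158 226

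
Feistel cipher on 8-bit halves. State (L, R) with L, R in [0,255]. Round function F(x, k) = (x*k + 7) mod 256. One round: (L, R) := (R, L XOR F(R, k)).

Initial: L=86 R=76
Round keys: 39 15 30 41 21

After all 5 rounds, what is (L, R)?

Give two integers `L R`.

Round 1 (k=39): L=76 R=205
Round 2 (k=15): L=205 R=70
Round 3 (k=30): L=70 R=246
Round 4 (k=41): L=246 R=43
Round 5 (k=21): L=43 R=120

Answer: 43 120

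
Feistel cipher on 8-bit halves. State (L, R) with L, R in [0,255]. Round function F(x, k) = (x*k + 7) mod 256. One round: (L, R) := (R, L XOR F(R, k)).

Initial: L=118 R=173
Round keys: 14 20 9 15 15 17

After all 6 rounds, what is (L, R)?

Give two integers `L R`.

Round 1 (k=14): L=173 R=11
Round 2 (k=20): L=11 R=78
Round 3 (k=9): L=78 R=206
Round 4 (k=15): L=206 R=87
Round 5 (k=15): L=87 R=238
Round 6 (k=17): L=238 R=130

Answer: 238 130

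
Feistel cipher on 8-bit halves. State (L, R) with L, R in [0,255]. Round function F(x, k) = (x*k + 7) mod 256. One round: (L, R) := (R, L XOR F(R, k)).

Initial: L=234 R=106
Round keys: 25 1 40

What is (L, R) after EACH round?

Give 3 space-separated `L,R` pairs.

Answer: 106,139 139,248 248,76

Derivation:
Round 1 (k=25): L=106 R=139
Round 2 (k=1): L=139 R=248
Round 3 (k=40): L=248 R=76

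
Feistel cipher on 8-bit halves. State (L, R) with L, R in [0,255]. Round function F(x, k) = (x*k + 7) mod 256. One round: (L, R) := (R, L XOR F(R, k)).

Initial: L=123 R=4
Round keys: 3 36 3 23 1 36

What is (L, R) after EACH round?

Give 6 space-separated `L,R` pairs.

Answer: 4,104 104,163 163,152 152,12 12,139 139,159

Derivation:
Round 1 (k=3): L=4 R=104
Round 2 (k=36): L=104 R=163
Round 3 (k=3): L=163 R=152
Round 4 (k=23): L=152 R=12
Round 5 (k=1): L=12 R=139
Round 6 (k=36): L=139 R=159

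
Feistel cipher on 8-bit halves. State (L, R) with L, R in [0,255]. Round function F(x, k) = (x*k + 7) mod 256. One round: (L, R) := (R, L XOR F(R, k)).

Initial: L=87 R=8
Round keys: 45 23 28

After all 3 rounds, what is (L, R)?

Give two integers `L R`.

Answer: 7 243

Derivation:
Round 1 (k=45): L=8 R=56
Round 2 (k=23): L=56 R=7
Round 3 (k=28): L=7 R=243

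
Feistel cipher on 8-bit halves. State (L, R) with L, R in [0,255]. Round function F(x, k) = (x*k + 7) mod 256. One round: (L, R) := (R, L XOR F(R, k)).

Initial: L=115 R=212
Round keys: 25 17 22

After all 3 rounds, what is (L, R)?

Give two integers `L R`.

Round 1 (k=25): L=212 R=200
Round 2 (k=17): L=200 R=155
Round 3 (k=22): L=155 R=145

Answer: 155 145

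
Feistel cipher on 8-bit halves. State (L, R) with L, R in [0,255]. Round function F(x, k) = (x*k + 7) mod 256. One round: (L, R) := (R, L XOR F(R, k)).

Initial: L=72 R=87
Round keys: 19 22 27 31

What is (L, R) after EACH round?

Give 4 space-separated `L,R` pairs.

Answer: 87,52 52,40 40,11 11,116

Derivation:
Round 1 (k=19): L=87 R=52
Round 2 (k=22): L=52 R=40
Round 3 (k=27): L=40 R=11
Round 4 (k=31): L=11 R=116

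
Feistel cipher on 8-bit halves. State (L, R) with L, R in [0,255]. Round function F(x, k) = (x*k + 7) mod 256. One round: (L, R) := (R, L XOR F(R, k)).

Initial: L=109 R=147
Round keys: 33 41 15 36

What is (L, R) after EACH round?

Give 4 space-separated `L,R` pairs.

Answer: 147,151 151,165 165,37 37,158

Derivation:
Round 1 (k=33): L=147 R=151
Round 2 (k=41): L=151 R=165
Round 3 (k=15): L=165 R=37
Round 4 (k=36): L=37 R=158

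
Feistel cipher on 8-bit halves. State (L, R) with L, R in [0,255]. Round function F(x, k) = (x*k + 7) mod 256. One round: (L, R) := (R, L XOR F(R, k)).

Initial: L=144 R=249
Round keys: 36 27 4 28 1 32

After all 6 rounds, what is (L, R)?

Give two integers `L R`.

Round 1 (k=36): L=249 R=155
Round 2 (k=27): L=155 R=153
Round 3 (k=4): L=153 R=240
Round 4 (k=28): L=240 R=222
Round 5 (k=1): L=222 R=21
Round 6 (k=32): L=21 R=121

Answer: 21 121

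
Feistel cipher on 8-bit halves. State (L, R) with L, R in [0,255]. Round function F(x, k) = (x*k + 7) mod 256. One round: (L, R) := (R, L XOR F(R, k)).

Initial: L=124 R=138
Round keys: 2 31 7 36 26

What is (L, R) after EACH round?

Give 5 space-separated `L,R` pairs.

Answer: 138,103 103,10 10,42 42,229 229,99

Derivation:
Round 1 (k=2): L=138 R=103
Round 2 (k=31): L=103 R=10
Round 3 (k=7): L=10 R=42
Round 4 (k=36): L=42 R=229
Round 5 (k=26): L=229 R=99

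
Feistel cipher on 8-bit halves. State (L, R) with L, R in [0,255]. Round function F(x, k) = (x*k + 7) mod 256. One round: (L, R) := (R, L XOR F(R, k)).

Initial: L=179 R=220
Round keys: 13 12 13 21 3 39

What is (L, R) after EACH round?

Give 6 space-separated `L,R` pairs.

Answer: 220,128 128,219 219,166 166,126 126,39 39,134

Derivation:
Round 1 (k=13): L=220 R=128
Round 2 (k=12): L=128 R=219
Round 3 (k=13): L=219 R=166
Round 4 (k=21): L=166 R=126
Round 5 (k=3): L=126 R=39
Round 6 (k=39): L=39 R=134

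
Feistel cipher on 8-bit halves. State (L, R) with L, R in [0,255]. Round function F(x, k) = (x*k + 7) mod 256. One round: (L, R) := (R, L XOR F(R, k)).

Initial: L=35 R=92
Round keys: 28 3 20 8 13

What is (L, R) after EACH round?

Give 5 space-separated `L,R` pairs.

Answer: 92,52 52,255 255,199 199,192 192,0

Derivation:
Round 1 (k=28): L=92 R=52
Round 2 (k=3): L=52 R=255
Round 3 (k=20): L=255 R=199
Round 4 (k=8): L=199 R=192
Round 5 (k=13): L=192 R=0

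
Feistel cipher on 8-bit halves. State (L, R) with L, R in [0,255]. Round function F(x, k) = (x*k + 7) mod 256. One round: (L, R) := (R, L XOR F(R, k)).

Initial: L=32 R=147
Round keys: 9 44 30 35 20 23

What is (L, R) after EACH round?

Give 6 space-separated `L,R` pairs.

Round 1 (k=9): L=147 R=18
Round 2 (k=44): L=18 R=140
Round 3 (k=30): L=140 R=125
Round 4 (k=35): L=125 R=146
Round 5 (k=20): L=146 R=18
Round 6 (k=23): L=18 R=55

Answer: 147,18 18,140 140,125 125,146 146,18 18,55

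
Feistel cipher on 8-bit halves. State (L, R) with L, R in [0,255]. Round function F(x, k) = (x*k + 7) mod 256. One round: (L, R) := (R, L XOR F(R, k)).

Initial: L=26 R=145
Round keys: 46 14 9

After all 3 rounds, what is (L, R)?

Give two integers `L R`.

Answer: 72 128

Derivation:
Round 1 (k=46): L=145 R=15
Round 2 (k=14): L=15 R=72
Round 3 (k=9): L=72 R=128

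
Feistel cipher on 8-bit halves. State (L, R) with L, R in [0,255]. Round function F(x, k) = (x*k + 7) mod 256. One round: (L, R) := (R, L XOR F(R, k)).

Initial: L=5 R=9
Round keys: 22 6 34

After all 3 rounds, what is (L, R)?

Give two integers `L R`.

Round 1 (k=22): L=9 R=200
Round 2 (k=6): L=200 R=190
Round 3 (k=34): L=190 R=139

Answer: 190 139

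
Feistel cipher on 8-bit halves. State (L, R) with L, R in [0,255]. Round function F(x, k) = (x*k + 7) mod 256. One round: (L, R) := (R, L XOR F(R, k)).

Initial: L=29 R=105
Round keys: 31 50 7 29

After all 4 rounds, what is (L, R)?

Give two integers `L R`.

Round 1 (k=31): L=105 R=163
Round 2 (k=50): L=163 R=180
Round 3 (k=7): L=180 R=80
Round 4 (k=29): L=80 R=163

Answer: 80 163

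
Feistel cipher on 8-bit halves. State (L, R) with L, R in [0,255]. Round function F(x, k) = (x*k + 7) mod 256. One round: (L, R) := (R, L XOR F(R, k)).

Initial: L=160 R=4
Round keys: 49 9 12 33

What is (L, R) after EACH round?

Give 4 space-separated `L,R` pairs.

Answer: 4,107 107,206 206,196 196,133

Derivation:
Round 1 (k=49): L=4 R=107
Round 2 (k=9): L=107 R=206
Round 3 (k=12): L=206 R=196
Round 4 (k=33): L=196 R=133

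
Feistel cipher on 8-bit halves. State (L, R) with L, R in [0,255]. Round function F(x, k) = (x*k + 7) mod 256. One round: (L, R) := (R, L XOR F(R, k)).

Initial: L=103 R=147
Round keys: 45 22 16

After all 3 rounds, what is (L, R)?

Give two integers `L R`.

Round 1 (k=45): L=147 R=185
Round 2 (k=22): L=185 R=126
Round 3 (k=16): L=126 R=94

Answer: 126 94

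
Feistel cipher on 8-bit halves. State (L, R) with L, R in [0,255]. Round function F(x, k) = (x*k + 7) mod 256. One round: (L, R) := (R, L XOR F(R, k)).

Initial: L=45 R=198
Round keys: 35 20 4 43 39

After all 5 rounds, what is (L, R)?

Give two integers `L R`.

Round 1 (k=35): L=198 R=52
Round 2 (k=20): L=52 R=209
Round 3 (k=4): L=209 R=127
Round 4 (k=43): L=127 R=141
Round 5 (k=39): L=141 R=253

Answer: 141 253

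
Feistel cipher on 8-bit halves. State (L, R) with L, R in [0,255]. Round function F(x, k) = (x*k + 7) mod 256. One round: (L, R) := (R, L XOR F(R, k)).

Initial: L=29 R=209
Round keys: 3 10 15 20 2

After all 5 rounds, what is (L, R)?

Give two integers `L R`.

Round 1 (k=3): L=209 R=103
Round 2 (k=10): L=103 R=220
Round 3 (k=15): L=220 R=140
Round 4 (k=20): L=140 R=43
Round 5 (k=2): L=43 R=209

Answer: 43 209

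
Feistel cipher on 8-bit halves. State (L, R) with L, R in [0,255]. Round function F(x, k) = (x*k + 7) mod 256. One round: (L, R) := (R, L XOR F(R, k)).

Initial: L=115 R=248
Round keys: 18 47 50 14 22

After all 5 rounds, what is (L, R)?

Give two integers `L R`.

Round 1 (k=18): L=248 R=4
Round 2 (k=47): L=4 R=59
Round 3 (k=50): L=59 R=137
Round 4 (k=14): L=137 R=190
Round 5 (k=22): L=190 R=210

Answer: 190 210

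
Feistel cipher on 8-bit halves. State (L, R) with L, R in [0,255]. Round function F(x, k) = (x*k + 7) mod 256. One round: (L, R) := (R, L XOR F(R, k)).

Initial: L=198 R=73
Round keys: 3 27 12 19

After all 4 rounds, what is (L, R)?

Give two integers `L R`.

Round 1 (k=3): L=73 R=36
Round 2 (k=27): L=36 R=154
Round 3 (k=12): L=154 R=27
Round 4 (k=19): L=27 R=146

Answer: 27 146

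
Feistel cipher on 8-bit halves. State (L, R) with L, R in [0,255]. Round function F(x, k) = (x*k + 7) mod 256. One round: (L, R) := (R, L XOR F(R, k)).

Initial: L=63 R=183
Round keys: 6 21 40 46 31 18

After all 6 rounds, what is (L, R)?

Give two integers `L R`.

Round 1 (k=6): L=183 R=110
Round 2 (k=21): L=110 R=186
Round 3 (k=40): L=186 R=121
Round 4 (k=46): L=121 R=127
Round 5 (k=31): L=127 R=17
Round 6 (k=18): L=17 R=70

Answer: 17 70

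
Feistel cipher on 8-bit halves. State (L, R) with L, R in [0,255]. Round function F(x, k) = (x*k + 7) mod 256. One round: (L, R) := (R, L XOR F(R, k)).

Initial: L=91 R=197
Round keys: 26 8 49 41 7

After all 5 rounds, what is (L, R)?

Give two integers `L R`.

Answer: 248 36

Derivation:
Round 1 (k=26): L=197 R=82
Round 2 (k=8): L=82 R=82
Round 3 (k=49): L=82 R=235
Round 4 (k=41): L=235 R=248
Round 5 (k=7): L=248 R=36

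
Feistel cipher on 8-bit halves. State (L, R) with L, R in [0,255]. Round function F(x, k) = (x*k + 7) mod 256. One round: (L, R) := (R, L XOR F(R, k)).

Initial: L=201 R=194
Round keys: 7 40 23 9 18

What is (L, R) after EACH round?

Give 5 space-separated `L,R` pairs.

Answer: 194,156 156,165 165,70 70,216 216,113

Derivation:
Round 1 (k=7): L=194 R=156
Round 2 (k=40): L=156 R=165
Round 3 (k=23): L=165 R=70
Round 4 (k=9): L=70 R=216
Round 5 (k=18): L=216 R=113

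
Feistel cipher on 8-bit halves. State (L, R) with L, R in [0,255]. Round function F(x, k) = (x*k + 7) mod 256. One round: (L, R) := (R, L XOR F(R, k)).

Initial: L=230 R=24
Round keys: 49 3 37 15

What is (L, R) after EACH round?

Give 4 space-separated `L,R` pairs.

Round 1 (k=49): L=24 R=121
Round 2 (k=3): L=121 R=106
Round 3 (k=37): L=106 R=32
Round 4 (k=15): L=32 R=141

Answer: 24,121 121,106 106,32 32,141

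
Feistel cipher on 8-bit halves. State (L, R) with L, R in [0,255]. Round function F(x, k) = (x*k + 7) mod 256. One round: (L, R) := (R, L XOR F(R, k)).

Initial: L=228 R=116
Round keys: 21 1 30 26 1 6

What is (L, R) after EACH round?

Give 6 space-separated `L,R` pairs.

Round 1 (k=21): L=116 R=111
Round 2 (k=1): L=111 R=2
Round 3 (k=30): L=2 R=44
Round 4 (k=26): L=44 R=125
Round 5 (k=1): L=125 R=168
Round 6 (k=6): L=168 R=138

Answer: 116,111 111,2 2,44 44,125 125,168 168,138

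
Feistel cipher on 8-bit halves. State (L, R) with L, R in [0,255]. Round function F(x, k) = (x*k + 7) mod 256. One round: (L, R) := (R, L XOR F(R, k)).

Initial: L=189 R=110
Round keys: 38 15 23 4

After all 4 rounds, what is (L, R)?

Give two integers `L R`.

Answer: 102 112

Derivation:
Round 1 (k=38): L=110 R=230
Round 2 (k=15): L=230 R=239
Round 3 (k=23): L=239 R=102
Round 4 (k=4): L=102 R=112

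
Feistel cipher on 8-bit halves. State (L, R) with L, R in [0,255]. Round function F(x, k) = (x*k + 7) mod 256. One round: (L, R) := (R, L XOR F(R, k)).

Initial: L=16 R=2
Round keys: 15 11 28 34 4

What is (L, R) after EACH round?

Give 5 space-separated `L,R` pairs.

Answer: 2,53 53,76 76,98 98,71 71,65

Derivation:
Round 1 (k=15): L=2 R=53
Round 2 (k=11): L=53 R=76
Round 3 (k=28): L=76 R=98
Round 4 (k=34): L=98 R=71
Round 5 (k=4): L=71 R=65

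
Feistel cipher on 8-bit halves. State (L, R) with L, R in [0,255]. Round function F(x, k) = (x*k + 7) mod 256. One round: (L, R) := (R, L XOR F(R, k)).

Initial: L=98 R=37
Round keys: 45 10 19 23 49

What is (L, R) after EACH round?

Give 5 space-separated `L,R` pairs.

Round 1 (k=45): L=37 R=234
Round 2 (k=10): L=234 R=14
Round 3 (k=19): L=14 R=251
Round 4 (k=23): L=251 R=154
Round 5 (k=49): L=154 R=122

Answer: 37,234 234,14 14,251 251,154 154,122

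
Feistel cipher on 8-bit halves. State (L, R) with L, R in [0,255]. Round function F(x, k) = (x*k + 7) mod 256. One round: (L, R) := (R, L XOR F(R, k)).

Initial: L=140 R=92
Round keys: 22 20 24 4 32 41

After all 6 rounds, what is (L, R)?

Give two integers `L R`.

Round 1 (k=22): L=92 R=99
Round 2 (k=20): L=99 R=159
Round 3 (k=24): L=159 R=140
Round 4 (k=4): L=140 R=168
Round 5 (k=32): L=168 R=139
Round 6 (k=41): L=139 R=226

Answer: 139 226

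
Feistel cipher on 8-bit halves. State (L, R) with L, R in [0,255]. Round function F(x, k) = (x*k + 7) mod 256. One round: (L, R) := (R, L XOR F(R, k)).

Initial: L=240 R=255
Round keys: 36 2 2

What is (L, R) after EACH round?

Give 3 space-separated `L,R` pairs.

Round 1 (k=36): L=255 R=19
Round 2 (k=2): L=19 R=210
Round 3 (k=2): L=210 R=184

Answer: 255,19 19,210 210,184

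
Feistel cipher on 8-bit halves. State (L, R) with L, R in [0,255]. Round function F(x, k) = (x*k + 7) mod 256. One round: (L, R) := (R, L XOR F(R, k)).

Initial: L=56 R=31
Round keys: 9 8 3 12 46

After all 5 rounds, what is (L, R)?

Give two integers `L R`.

Round 1 (k=9): L=31 R=38
Round 2 (k=8): L=38 R=40
Round 3 (k=3): L=40 R=89
Round 4 (k=12): L=89 R=27
Round 5 (k=46): L=27 R=184

Answer: 27 184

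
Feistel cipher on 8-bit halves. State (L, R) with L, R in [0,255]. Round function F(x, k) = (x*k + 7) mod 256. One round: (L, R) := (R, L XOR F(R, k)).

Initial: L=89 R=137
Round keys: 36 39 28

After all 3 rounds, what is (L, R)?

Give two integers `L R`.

Answer: 76 69

Derivation:
Round 1 (k=36): L=137 R=18
Round 2 (k=39): L=18 R=76
Round 3 (k=28): L=76 R=69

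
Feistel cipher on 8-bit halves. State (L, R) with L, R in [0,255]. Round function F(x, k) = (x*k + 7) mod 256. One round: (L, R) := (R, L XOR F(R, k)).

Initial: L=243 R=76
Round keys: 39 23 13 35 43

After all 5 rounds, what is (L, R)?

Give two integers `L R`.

Answer: 154 115

Derivation:
Round 1 (k=39): L=76 R=104
Round 2 (k=23): L=104 R=19
Round 3 (k=13): L=19 R=150
Round 4 (k=35): L=150 R=154
Round 5 (k=43): L=154 R=115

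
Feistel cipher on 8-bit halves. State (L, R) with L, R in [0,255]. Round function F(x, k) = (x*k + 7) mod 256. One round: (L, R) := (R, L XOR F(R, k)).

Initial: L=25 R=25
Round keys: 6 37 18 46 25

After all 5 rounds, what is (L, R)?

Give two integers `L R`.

Round 1 (k=6): L=25 R=132
Round 2 (k=37): L=132 R=2
Round 3 (k=18): L=2 R=175
Round 4 (k=46): L=175 R=123
Round 5 (k=25): L=123 R=165

Answer: 123 165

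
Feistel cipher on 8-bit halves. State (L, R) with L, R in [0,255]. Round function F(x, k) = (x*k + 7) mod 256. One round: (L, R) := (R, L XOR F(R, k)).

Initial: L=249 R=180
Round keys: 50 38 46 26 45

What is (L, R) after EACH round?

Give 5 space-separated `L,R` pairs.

Round 1 (k=50): L=180 R=214
Round 2 (k=38): L=214 R=127
Round 3 (k=46): L=127 R=15
Round 4 (k=26): L=15 R=242
Round 5 (k=45): L=242 R=158

Answer: 180,214 214,127 127,15 15,242 242,158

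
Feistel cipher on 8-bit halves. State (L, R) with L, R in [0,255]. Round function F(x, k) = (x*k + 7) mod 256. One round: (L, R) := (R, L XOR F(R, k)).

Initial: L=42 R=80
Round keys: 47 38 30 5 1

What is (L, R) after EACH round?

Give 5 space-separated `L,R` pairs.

Answer: 80,157 157,5 5,0 0,2 2,9

Derivation:
Round 1 (k=47): L=80 R=157
Round 2 (k=38): L=157 R=5
Round 3 (k=30): L=5 R=0
Round 4 (k=5): L=0 R=2
Round 5 (k=1): L=2 R=9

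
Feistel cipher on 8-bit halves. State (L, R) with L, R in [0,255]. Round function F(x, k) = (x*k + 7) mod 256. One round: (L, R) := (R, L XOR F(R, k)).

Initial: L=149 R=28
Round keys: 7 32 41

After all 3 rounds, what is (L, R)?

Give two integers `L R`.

Answer: 219 68

Derivation:
Round 1 (k=7): L=28 R=94
Round 2 (k=32): L=94 R=219
Round 3 (k=41): L=219 R=68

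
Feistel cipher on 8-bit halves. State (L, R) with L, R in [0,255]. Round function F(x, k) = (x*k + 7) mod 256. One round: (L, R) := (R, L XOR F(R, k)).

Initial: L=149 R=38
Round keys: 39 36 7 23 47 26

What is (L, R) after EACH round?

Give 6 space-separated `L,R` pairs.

Round 1 (k=39): L=38 R=68
Round 2 (k=36): L=68 R=177
Round 3 (k=7): L=177 R=154
Round 4 (k=23): L=154 R=108
Round 5 (k=47): L=108 R=65
Round 6 (k=26): L=65 R=205

Answer: 38,68 68,177 177,154 154,108 108,65 65,205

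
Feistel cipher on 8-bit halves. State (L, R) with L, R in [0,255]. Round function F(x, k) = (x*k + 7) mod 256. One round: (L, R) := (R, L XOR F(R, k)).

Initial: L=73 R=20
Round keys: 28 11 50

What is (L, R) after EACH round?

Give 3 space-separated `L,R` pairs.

Answer: 20,126 126,101 101,191

Derivation:
Round 1 (k=28): L=20 R=126
Round 2 (k=11): L=126 R=101
Round 3 (k=50): L=101 R=191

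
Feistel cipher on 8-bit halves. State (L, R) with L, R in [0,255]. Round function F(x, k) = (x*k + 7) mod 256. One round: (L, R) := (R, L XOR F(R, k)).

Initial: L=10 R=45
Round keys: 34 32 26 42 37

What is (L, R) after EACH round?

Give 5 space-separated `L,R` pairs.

Round 1 (k=34): L=45 R=11
Round 2 (k=32): L=11 R=74
Round 3 (k=26): L=74 R=128
Round 4 (k=42): L=128 R=77
Round 5 (k=37): L=77 R=168

Answer: 45,11 11,74 74,128 128,77 77,168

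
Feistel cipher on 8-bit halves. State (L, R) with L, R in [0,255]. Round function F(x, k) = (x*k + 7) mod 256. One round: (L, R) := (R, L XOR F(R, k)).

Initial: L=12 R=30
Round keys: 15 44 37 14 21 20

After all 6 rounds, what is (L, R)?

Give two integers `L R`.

Answer: 58 111

Derivation:
Round 1 (k=15): L=30 R=197
Round 2 (k=44): L=197 R=253
Round 3 (k=37): L=253 R=93
Round 4 (k=14): L=93 R=224
Round 5 (k=21): L=224 R=58
Round 6 (k=20): L=58 R=111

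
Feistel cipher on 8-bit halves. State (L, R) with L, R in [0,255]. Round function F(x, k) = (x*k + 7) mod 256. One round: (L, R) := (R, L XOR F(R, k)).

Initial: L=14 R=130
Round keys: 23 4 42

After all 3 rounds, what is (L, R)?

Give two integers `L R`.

Round 1 (k=23): L=130 R=187
Round 2 (k=4): L=187 R=113
Round 3 (k=42): L=113 R=42

Answer: 113 42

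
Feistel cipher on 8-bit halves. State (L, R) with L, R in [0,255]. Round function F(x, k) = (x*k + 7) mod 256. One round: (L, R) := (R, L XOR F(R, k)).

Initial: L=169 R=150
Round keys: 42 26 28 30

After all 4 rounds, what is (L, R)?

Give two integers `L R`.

Round 1 (k=42): L=150 R=10
Round 2 (k=26): L=10 R=157
Round 3 (k=28): L=157 R=57
Round 4 (k=30): L=57 R=40

Answer: 57 40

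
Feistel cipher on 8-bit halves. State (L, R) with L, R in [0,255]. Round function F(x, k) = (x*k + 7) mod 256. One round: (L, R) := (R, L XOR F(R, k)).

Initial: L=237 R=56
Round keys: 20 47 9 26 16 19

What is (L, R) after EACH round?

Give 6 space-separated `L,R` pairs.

Answer: 56,138 138,101 101,30 30,118 118,121 121,116

Derivation:
Round 1 (k=20): L=56 R=138
Round 2 (k=47): L=138 R=101
Round 3 (k=9): L=101 R=30
Round 4 (k=26): L=30 R=118
Round 5 (k=16): L=118 R=121
Round 6 (k=19): L=121 R=116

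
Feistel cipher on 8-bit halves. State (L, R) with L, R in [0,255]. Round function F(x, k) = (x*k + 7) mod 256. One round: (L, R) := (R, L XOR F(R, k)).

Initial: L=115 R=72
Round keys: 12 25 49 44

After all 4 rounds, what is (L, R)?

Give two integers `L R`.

Round 1 (k=12): L=72 R=20
Round 2 (k=25): L=20 R=179
Round 3 (k=49): L=179 R=94
Round 4 (k=44): L=94 R=156

Answer: 94 156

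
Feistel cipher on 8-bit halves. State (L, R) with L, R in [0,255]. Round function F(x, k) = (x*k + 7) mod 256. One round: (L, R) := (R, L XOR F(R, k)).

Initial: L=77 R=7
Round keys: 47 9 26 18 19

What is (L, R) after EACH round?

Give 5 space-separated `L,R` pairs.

Round 1 (k=47): L=7 R=29
Round 2 (k=9): L=29 R=11
Round 3 (k=26): L=11 R=56
Round 4 (k=18): L=56 R=252
Round 5 (k=19): L=252 R=131

Answer: 7,29 29,11 11,56 56,252 252,131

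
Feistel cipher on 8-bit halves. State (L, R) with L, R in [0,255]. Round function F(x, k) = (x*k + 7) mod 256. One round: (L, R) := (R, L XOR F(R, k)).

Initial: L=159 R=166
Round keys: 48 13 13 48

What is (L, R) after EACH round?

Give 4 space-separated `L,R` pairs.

Answer: 166,184 184,249 249,20 20,62

Derivation:
Round 1 (k=48): L=166 R=184
Round 2 (k=13): L=184 R=249
Round 3 (k=13): L=249 R=20
Round 4 (k=48): L=20 R=62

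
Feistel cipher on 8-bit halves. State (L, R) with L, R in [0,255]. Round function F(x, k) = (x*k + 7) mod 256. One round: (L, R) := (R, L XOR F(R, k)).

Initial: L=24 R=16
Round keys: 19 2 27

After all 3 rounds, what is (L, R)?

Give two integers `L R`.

Round 1 (k=19): L=16 R=47
Round 2 (k=2): L=47 R=117
Round 3 (k=27): L=117 R=113

Answer: 117 113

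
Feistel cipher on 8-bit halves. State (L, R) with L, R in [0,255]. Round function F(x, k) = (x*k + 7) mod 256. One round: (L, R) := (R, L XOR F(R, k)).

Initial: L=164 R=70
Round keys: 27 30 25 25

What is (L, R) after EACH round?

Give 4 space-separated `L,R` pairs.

Answer: 70,205 205,75 75,151 151,141

Derivation:
Round 1 (k=27): L=70 R=205
Round 2 (k=30): L=205 R=75
Round 3 (k=25): L=75 R=151
Round 4 (k=25): L=151 R=141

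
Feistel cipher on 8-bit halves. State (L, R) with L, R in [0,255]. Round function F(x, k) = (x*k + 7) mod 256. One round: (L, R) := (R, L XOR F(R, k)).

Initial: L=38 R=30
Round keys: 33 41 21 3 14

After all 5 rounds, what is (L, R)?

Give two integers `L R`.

Round 1 (k=33): L=30 R=195
Round 2 (k=41): L=195 R=92
Round 3 (k=21): L=92 R=80
Round 4 (k=3): L=80 R=171
Round 5 (k=14): L=171 R=49

Answer: 171 49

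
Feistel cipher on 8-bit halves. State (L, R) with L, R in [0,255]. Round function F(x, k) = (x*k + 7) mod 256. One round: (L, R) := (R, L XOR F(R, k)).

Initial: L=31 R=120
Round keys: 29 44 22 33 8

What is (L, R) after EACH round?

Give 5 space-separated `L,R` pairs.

Round 1 (k=29): L=120 R=128
Round 2 (k=44): L=128 R=127
Round 3 (k=22): L=127 R=113
Round 4 (k=33): L=113 R=231
Round 5 (k=8): L=231 R=78

Answer: 120,128 128,127 127,113 113,231 231,78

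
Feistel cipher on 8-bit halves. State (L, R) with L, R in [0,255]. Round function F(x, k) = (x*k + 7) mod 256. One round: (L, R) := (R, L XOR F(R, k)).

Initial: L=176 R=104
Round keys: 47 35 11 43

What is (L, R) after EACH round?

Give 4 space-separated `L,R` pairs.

Answer: 104,175 175,156 156,20 20,255

Derivation:
Round 1 (k=47): L=104 R=175
Round 2 (k=35): L=175 R=156
Round 3 (k=11): L=156 R=20
Round 4 (k=43): L=20 R=255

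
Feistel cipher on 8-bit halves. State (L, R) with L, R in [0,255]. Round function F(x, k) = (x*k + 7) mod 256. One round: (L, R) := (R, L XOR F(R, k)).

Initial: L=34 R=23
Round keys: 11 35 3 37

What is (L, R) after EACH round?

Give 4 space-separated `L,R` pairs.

Round 1 (k=11): L=23 R=38
Round 2 (k=35): L=38 R=46
Round 3 (k=3): L=46 R=183
Round 4 (k=37): L=183 R=84

Answer: 23,38 38,46 46,183 183,84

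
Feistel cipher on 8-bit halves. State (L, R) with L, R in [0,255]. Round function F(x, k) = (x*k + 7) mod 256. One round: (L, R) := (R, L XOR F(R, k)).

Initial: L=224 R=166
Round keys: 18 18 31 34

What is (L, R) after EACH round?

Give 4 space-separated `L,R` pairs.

Answer: 166,83 83,123 123,191 191,30

Derivation:
Round 1 (k=18): L=166 R=83
Round 2 (k=18): L=83 R=123
Round 3 (k=31): L=123 R=191
Round 4 (k=34): L=191 R=30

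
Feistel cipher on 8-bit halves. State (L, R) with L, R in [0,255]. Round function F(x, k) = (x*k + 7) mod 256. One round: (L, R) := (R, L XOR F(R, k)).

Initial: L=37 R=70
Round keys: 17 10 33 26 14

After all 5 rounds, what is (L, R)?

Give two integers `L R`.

Round 1 (k=17): L=70 R=136
Round 2 (k=10): L=136 R=17
Round 3 (k=33): L=17 R=176
Round 4 (k=26): L=176 R=246
Round 5 (k=14): L=246 R=203

Answer: 246 203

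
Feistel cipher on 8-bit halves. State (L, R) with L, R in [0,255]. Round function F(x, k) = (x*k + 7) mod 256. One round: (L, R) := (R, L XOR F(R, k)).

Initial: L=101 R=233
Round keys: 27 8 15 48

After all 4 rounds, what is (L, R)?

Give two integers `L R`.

Round 1 (k=27): L=233 R=255
Round 2 (k=8): L=255 R=22
Round 3 (k=15): L=22 R=174
Round 4 (k=48): L=174 R=177

Answer: 174 177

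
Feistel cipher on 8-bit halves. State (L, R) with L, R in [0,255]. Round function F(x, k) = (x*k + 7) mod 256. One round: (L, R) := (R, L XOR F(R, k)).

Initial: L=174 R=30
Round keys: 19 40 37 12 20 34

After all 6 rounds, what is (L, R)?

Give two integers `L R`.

Round 1 (k=19): L=30 R=239
Round 2 (k=40): L=239 R=65
Round 3 (k=37): L=65 R=131
Round 4 (k=12): L=131 R=106
Round 5 (k=20): L=106 R=204
Round 6 (k=34): L=204 R=117

Answer: 204 117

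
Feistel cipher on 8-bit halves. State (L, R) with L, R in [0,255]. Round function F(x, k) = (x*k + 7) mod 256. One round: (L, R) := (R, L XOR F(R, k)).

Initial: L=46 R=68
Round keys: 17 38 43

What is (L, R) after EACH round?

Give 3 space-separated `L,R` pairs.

Answer: 68,165 165,193 193,215

Derivation:
Round 1 (k=17): L=68 R=165
Round 2 (k=38): L=165 R=193
Round 3 (k=43): L=193 R=215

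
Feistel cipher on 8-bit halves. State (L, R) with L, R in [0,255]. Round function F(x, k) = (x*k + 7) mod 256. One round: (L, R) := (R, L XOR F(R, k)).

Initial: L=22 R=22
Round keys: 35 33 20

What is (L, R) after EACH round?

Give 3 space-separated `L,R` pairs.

Answer: 22,31 31,16 16,88

Derivation:
Round 1 (k=35): L=22 R=31
Round 2 (k=33): L=31 R=16
Round 3 (k=20): L=16 R=88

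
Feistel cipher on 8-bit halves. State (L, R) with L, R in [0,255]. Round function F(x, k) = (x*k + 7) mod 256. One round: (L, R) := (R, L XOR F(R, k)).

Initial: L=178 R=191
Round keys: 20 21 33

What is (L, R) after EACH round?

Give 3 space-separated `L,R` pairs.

Round 1 (k=20): L=191 R=65
Round 2 (k=21): L=65 R=227
Round 3 (k=33): L=227 R=11

Answer: 191,65 65,227 227,11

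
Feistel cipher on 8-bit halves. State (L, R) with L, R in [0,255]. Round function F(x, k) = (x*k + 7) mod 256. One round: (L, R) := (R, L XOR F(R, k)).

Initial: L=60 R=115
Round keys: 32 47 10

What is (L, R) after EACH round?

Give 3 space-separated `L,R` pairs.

Round 1 (k=32): L=115 R=91
Round 2 (k=47): L=91 R=207
Round 3 (k=10): L=207 R=70

Answer: 115,91 91,207 207,70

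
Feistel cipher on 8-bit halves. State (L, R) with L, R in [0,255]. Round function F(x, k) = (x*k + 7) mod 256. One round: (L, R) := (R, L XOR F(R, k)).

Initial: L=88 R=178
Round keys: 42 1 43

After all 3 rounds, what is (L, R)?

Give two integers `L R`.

Round 1 (k=42): L=178 R=99
Round 2 (k=1): L=99 R=216
Round 3 (k=43): L=216 R=44

Answer: 216 44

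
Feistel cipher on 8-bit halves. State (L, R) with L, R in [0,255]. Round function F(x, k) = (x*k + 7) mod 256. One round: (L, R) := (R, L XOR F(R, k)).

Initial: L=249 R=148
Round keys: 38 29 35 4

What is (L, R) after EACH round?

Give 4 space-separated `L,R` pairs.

Round 1 (k=38): L=148 R=6
Round 2 (k=29): L=6 R=33
Round 3 (k=35): L=33 R=140
Round 4 (k=4): L=140 R=22

Answer: 148,6 6,33 33,140 140,22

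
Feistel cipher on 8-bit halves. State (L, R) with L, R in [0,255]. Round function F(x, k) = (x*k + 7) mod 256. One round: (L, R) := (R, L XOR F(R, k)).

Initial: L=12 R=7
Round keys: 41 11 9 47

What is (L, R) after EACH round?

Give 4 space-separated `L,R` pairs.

Answer: 7,42 42,210 210,67 67,134

Derivation:
Round 1 (k=41): L=7 R=42
Round 2 (k=11): L=42 R=210
Round 3 (k=9): L=210 R=67
Round 4 (k=47): L=67 R=134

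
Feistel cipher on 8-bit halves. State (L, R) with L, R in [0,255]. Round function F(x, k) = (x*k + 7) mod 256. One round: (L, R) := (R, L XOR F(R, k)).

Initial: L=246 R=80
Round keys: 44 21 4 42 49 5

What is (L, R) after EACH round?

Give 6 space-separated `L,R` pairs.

Answer: 80,49 49,92 92,70 70,223 223,240 240,104

Derivation:
Round 1 (k=44): L=80 R=49
Round 2 (k=21): L=49 R=92
Round 3 (k=4): L=92 R=70
Round 4 (k=42): L=70 R=223
Round 5 (k=49): L=223 R=240
Round 6 (k=5): L=240 R=104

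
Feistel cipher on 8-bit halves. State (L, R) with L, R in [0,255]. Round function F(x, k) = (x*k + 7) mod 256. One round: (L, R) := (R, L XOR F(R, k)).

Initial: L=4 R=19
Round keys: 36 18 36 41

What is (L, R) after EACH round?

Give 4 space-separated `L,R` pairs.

Round 1 (k=36): L=19 R=183
Round 2 (k=18): L=183 R=246
Round 3 (k=36): L=246 R=40
Round 4 (k=41): L=40 R=153

Answer: 19,183 183,246 246,40 40,153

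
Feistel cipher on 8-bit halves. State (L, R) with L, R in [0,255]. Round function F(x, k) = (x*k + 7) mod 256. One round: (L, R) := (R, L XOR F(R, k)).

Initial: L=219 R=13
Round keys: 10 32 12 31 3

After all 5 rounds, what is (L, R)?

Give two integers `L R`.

Round 1 (k=10): L=13 R=82
Round 2 (k=32): L=82 R=74
Round 3 (k=12): L=74 R=45
Round 4 (k=31): L=45 R=48
Round 5 (k=3): L=48 R=186

Answer: 48 186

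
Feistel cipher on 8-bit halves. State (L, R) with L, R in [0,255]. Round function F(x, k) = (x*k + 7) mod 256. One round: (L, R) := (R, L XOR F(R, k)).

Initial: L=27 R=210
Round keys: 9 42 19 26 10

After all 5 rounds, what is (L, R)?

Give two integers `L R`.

Answer: 46 115

Derivation:
Round 1 (k=9): L=210 R=114
Round 2 (k=42): L=114 R=105
Round 3 (k=19): L=105 R=160
Round 4 (k=26): L=160 R=46
Round 5 (k=10): L=46 R=115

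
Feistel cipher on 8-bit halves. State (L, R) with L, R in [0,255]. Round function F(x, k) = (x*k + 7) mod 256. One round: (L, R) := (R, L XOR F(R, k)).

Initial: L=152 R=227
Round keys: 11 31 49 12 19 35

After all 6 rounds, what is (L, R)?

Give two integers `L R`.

Answer: 223 91

Derivation:
Round 1 (k=11): L=227 R=80
Round 2 (k=31): L=80 R=84
Round 3 (k=49): L=84 R=75
Round 4 (k=12): L=75 R=223
Round 5 (k=19): L=223 R=223
Round 6 (k=35): L=223 R=91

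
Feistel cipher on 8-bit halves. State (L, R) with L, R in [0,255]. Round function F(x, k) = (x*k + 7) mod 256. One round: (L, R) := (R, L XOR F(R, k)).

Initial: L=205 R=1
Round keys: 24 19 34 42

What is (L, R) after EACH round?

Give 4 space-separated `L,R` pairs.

Round 1 (k=24): L=1 R=210
Round 2 (k=19): L=210 R=156
Round 3 (k=34): L=156 R=109
Round 4 (k=42): L=109 R=117

Answer: 1,210 210,156 156,109 109,117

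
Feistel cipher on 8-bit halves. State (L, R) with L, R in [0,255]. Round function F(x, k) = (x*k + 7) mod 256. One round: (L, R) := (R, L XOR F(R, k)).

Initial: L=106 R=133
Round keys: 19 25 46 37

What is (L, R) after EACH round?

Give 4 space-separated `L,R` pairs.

Round 1 (k=19): L=133 R=140
Round 2 (k=25): L=140 R=54
Round 3 (k=46): L=54 R=55
Round 4 (k=37): L=55 R=204

Answer: 133,140 140,54 54,55 55,204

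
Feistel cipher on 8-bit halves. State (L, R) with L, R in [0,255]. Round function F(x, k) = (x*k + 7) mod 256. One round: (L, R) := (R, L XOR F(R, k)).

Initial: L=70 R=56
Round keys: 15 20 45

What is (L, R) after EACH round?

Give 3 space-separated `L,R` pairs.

Answer: 56,9 9,131 131,7

Derivation:
Round 1 (k=15): L=56 R=9
Round 2 (k=20): L=9 R=131
Round 3 (k=45): L=131 R=7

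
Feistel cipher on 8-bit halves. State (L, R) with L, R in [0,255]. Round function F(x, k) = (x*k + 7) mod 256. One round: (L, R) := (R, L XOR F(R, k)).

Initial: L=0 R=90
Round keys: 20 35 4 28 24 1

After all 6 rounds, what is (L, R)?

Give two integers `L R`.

Round 1 (k=20): L=90 R=15
Round 2 (k=35): L=15 R=78
Round 3 (k=4): L=78 R=48
Round 4 (k=28): L=48 R=9
Round 5 (k=24): L=9 R=239
Round 6 (k=1): L=239 R=255

Answer: 239 255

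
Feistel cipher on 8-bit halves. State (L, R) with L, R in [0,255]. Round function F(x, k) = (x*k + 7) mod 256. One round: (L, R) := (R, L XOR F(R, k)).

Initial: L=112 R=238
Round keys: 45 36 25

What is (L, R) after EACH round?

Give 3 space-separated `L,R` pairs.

Round 1 (k=45): L=238 R=173
Round 2 (k=36): L=173 R=181
Round 3 (k=25): L=181 R=25

Answer: 238,173 173,181 181,25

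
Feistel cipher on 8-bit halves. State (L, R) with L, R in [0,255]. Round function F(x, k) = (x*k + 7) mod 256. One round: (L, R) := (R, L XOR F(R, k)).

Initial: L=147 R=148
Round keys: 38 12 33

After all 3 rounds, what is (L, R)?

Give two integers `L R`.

Round 1 (k=38): L=148 R=108
Round 2 (k=12): L=108 R=131
Round 3 (k=33): L=131 R=134

Answer: 131 134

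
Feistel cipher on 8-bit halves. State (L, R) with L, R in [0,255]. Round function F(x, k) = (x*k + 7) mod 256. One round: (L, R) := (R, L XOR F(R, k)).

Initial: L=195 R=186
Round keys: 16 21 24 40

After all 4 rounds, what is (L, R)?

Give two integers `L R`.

Answer: 123 190

Derivation:
Round 1 (k=16): L=186 R=100
Round 2 (k=21): L=100 R=129
Round 3 (k=24): L=129 R=123
Round 4 (k=40): L=123 R=190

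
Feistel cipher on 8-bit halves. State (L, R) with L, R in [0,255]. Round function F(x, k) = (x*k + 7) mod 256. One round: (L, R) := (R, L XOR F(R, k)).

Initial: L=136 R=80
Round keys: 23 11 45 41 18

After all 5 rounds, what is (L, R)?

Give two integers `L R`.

Answer: 79 41

Derivation:
Round 1 (k=23): L=80 R=191
Round 2 (k=11): L=191 R=108
Round 3 (k=45): L=108 R=188
Round 4 (k=41): L=188 R=79
Round 5 (k=18): L=79 R=41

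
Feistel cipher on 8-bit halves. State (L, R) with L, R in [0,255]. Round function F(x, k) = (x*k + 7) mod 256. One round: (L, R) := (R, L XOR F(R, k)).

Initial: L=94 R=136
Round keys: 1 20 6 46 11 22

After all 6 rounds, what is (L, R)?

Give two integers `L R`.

Round 1 (k=1): L=136 R=209
Round 2 (k=20): L=209 R=211
Round 3 (k=6): L=211 R=40
Round 4 (k=46): L=40 R=228
Round 5 (k=11): L=228 R=251
Round 6 (k=22): L=251 R=125

Answer: 251 125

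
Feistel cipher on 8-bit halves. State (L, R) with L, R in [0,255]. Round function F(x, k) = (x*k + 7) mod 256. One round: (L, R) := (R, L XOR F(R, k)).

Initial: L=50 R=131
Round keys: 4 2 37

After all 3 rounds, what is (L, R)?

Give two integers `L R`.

Answer: 202 24

Derivation:
Round 1 (k=4): L=131 R=33
Round 2 (k=2): L=33 R=202
Round 3 (k=37): L=202 R=24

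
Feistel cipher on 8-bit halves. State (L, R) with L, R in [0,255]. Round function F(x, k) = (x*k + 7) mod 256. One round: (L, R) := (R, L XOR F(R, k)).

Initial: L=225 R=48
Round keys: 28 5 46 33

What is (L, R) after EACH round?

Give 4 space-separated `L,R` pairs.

Round 1 (k=28): L=48 R=166
Round 2 (k=5): L=166 R=117
Round 3 (k=46): L=117 R=171
Round 4 (k=33): L=171 R=103

Answer: 48,166 166,117 117,171 171,103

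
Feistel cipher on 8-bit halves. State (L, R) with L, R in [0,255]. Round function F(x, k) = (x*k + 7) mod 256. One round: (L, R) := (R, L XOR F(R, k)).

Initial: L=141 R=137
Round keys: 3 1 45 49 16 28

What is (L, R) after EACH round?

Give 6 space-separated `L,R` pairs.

Round 1 (k=3): L=137 R=47
Round 2 (k=1): L=47 R=191
Round 3 (k=45): L=191 R=181
Round 4 (k=49): L=181 R=19
Round 5 (k=16): L=19 R=130
Round 6 (k=28): L=130 R=44

Answer: 137,47 47,191 191,181 181,19 19,130 130,44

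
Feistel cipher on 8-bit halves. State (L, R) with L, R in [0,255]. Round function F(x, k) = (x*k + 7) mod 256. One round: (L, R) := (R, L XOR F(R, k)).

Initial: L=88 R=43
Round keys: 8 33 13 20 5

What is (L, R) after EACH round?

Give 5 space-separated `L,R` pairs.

Answer: 43,7 7,197 197,15 15,246 246,218

Derivation:
Round 1 (k=8): L=43 R=7
Round 2 (k=33): L=7 R=197
Round 3 (k=13): L=197 R=15
Round 4 (k=20): L=15 R=246
Round 5 (k=5): L=246 R=218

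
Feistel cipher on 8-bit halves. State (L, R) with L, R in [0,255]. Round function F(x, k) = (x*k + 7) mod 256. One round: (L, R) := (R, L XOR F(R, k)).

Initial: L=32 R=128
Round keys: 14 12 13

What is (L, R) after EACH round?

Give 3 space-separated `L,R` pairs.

Round 1 (k=14): L=128 R=39
Round 2 (k=12): L=39 R=91
Round 3 (k=13): L=91 R=129

Answer: 128,39 39,91 91,129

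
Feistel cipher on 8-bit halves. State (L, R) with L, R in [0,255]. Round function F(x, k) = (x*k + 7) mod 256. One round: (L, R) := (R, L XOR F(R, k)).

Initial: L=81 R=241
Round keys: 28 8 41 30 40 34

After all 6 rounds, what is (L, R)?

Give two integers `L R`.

Answer: 48 8

Derivation:
Round 1 (k=28): L=241 R=50
Round 2 (k=8): L=50 R=102
Round 3 (k=41): L=102 R=111
Round 4 (k=30): L=111 R=111
Round 5 (k=40): L=111 R=48
Round 6 (k=34): L=48 R=8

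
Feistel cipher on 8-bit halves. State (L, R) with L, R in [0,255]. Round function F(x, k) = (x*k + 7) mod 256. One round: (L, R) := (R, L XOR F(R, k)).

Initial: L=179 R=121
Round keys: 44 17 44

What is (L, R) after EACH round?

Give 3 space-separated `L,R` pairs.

Round 1 (k=44): L=121 R=96
Round 2 (k=17): L=96 R=30
Round 3 (k=44): L=30 R=79

Answer: 121,96 96,30 30,79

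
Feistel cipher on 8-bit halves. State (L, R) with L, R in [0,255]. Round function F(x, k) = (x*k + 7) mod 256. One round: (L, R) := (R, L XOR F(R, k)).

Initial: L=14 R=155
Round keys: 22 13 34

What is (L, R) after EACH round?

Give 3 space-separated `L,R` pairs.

Round 1 (k=22): L=155 R=87
Round 2 (k=13): L=87 R=233
Round 3 (k=34): L=233 R=174

Answer: 155,87 87,233 233,174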